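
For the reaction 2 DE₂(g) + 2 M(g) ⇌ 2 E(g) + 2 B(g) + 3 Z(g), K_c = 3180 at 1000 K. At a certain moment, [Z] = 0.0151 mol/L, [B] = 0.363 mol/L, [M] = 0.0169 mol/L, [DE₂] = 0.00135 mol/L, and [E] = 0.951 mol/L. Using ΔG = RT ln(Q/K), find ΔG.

Q_c = [E]²·[B]²·[Z]³ / ([DE₂]²·[M]²) = (0.951)²·(0.363)²·(0.0151)³ / ((0.00135)²·(0.0169)²) = 788
ΔG = RT ln(Q_c/K_c) = (8.314 J mol⁻¹ K⁻¹)(1000 K) × ln(788/3180)
   = (8.314 kJ/mol)(-1.395) = -11.6 kJ/mol
ΔG < 0, so the forward reaction is spontaneous (proceeds forward).

ΔG = -11.6 kJ/mol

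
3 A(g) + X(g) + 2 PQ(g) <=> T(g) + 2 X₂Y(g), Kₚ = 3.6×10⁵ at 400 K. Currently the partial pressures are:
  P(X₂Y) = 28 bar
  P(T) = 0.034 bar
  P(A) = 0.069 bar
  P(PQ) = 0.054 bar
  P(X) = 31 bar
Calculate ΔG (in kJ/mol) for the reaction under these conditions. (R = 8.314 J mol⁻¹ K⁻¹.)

ΔG = 3.04 kJ/mol

Qₚ = P(T)·P(X₂Y)² / (P(A)³·P(X)·P(PQ)²) = (0.034)·(28)² / ((0.069)³·(31)·(0.054)²) = 8.98×10⁵
ΔG = RT ln(Qₚ/Kₚ) = (8.314 J mol⁻¹ K⁻¹)(400 K) × ln(8.98×10⁵/3.6×10⁵)
   = (3.326 kJ/mol)(0.9141) = 3.04 kJ/mol
ΔG > 0, so the forward reaction is non-spontaneous (proceeds in reverse).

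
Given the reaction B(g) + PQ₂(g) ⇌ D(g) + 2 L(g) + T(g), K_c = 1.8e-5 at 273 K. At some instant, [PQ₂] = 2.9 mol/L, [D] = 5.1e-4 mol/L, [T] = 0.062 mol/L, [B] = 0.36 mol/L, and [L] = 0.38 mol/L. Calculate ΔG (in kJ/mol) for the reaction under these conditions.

ΔG = -3.21 kJ/mol

Q_c = [D]·[L]²·[T] / ([B]·[PQ₂]) = (5.1e-4)·(0.38)²·(0.062) / ((0.36)·(2.9)) = 4.37e-6
ΔG = RT ln(Q_c/K_c) = (8.314 J mol⁻¹ K⁻¹)(273 K) × ln(4.37e-6/1.8e-5)
   = (2.270 kJ/mol)(-1.416) = -3.21 kJ/mol
ΔG < 0, so the forward reaction is spontaneous (proceeds forward).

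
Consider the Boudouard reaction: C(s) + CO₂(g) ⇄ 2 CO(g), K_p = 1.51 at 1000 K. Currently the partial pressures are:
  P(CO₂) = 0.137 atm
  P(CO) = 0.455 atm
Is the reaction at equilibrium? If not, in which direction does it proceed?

(C is a pure solid — omitted from Q_p.)
Q_p = P(CO)² / P(CO₂) = (0.455)² / (0.137) = 1.51
Q_p = 1.51 = K_p, so the system is already at equilibrium.

neither direction; the system is at equilibrium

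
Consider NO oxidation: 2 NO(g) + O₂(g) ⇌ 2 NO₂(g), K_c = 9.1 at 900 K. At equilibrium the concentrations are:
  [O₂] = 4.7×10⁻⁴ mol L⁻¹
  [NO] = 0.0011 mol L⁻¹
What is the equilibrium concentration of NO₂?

[NO₂] = 7.2×10⁻⁵ mol L⁻¹

At equilibrium, K_c = [NO₂]² / ([NO]²·[O₂]) = 9.1.
([NO₂])² / ((0.0011)²·(4.7×10⁻⁴)) = 9.1
[NO₂]² = 5.18×10⁻⁹ ⇒ [NO₂] = 7.2×10⁻⁵ mol L⁻¹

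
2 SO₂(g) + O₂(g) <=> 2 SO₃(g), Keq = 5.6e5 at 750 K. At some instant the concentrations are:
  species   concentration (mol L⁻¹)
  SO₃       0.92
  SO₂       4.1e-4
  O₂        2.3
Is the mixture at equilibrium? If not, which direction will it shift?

Q = [SO₃]² / ([SO₂]²·[O₂]) = (0.92)² / ((4.1e-4)²·(2.3)) = 2.2e6
Q = 2.2e6 > Keq = 5.6e5: net reverse reaction.

no; Q > K, reaction proceeds in reverse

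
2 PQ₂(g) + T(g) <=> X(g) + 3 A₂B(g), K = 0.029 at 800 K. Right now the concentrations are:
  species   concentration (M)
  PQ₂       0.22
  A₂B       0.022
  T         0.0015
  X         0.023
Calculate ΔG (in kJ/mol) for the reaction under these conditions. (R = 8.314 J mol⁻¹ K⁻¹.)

Q = [X]·[A₂B]³ / ([PQ₂]²·[T]) = (0.023)·(0.022)³ / ((0.22)²·(0.0015)) = 0.00337
ΔG = RT ln(Q/K) = (8.314 J mol⁻¹ K⁻¹)(800 K) × ln(0.00337/0.029)
   = (6.651 kJ/mol)(-2.152) = -14.3 kJ/mol
ΔG < 0, so the forward reaction is spontaneous (proceeds forward).

ΔG = -14.3 kJ/mol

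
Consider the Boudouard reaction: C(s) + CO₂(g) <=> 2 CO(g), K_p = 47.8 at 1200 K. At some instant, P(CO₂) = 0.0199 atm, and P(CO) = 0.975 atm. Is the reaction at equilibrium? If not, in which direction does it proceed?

(C is a pure solid — omitted from Q_p.)
Q_p = P(CO)² / P(CO₂) = (0.975)² / (0.0199) = 47.8
Q_p = 47.8 = K_p, so the system is already at equilibrium.

no net change (already at equilibrium)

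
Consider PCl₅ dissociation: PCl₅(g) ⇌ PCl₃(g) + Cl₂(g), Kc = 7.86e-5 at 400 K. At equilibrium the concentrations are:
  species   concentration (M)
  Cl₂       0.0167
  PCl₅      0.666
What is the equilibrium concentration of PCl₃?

[PCl₃] = 0.00313 M

At equilibrium, Kc = [PCl₃]·[Cl₂] / [PCl₅] = 7.86e-5.
([PCl₃])·(0.0167) / (0.666) = 7.86e-5
[PCl₃] = 0.00313 M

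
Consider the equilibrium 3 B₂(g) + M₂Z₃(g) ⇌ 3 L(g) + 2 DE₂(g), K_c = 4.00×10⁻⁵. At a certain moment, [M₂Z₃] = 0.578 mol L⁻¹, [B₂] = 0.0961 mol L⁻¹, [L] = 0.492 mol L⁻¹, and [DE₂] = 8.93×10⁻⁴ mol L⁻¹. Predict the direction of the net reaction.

to the left

Q_c = [L]³·[DE₂]² / ([B₂]³·[M₂Z₃]) = (0.492)³·(8.93×10⁻⁴)² / ((0.0961)³·(0.578)) = 1.85×10⁻⁴
Q_c = 1.85×10⁻⁴ > K_c = 4.00×10⁻⁵, so the reverse reaction proceeds.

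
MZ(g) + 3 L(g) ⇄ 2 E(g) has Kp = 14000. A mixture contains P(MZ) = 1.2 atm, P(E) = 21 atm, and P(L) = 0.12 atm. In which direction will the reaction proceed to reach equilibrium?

Qp = P(E)² / (P(MZ)·P(L)³) = (21)² / ((1.2)·(0.12)³) = 2.1×10⁵
Qp = 2.1×10⁵ > Kp = 14000, so the reverse reaction proceeds.

reverse (toward reactants)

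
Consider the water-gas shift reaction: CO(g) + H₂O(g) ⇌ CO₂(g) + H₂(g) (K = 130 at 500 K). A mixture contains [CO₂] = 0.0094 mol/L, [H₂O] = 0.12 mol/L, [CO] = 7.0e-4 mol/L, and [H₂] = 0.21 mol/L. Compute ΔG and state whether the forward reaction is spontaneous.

ΔG = -7.11 kJ/mol; the forward reaction is spontaneous

Q = [CO₂]·[H₂] / ([CO]·[H₂O]) = (0.0094)·(0.21) / ((7.0e-4)·(0.12)) = 23.5
ΔG = RT ln(Q/K) = (8.314 J mol⁻¹ K⁻¹)(500 K) × ln(23.5/130)
   = (4.157 kJ/mol)(-1.711) = -7.11 kJ/mol
ΔG < 0, so the forward reaction is spontaneous (proceeds forward).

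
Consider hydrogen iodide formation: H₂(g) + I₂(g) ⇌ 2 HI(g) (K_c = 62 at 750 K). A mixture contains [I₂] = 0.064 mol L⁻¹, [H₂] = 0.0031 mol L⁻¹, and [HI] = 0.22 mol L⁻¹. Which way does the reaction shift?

Q_c = [HI]² / ([H₂]·[I₂]) = (0.22)² / ((0.0031)·(0.064)) = 240
Q_c = 240 > K_c = 62, so the reverse reaction proceeds.

in the reverse direction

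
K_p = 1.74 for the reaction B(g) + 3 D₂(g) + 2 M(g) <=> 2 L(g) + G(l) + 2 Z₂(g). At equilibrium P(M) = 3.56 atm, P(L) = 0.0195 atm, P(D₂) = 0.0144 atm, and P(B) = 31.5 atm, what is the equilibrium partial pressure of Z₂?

(G is a pure liquid — omitted from K_p.)
At equilibrium, K_p = P(L)²·P(Z₂)² / (P(B)·P(D₂)³·P(M)²) = 1.74.
(0.0195)²·(P(Z₂))² / ((31.5)·(0.0144)³·(3.56)²) = 1.74
P(Z₂)² = 5.45 ⇒ P(Z₂) = 2.34 atm

P(Z₂) = 2.34 atm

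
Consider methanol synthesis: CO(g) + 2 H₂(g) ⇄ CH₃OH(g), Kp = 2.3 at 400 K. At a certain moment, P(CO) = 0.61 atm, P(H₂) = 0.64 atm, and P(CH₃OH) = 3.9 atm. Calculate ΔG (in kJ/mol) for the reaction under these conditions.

Qp = P(CH₃OH) / (P(CO)·P(H₂)²) = (3.9) / ((0.61)·(0.64)²) = 15.6
ΔG = RT ln(Qp/Kp) = (8.314 J mol⁻¹ K⁻¹)(400 K) × ln(15.6/2.3)
   = (3.326 kJ/mol)(1.914) = 6.37 kJ/mol
ΔG > 0, so the forward reaction is non-spontaneous (proceeds in reverse).

ΔG = 6.37 kJ/mol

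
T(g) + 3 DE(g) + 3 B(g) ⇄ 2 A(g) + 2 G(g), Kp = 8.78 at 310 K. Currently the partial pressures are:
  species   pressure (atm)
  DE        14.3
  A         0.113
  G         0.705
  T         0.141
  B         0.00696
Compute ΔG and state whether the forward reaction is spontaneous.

ΔG = 4.25 kJ/mol; the forward reaction is non-spontaneous

Qp = P(A)²·P(G)² / (P(T)·P(DE)³·P(B)³) = (0.113)²·(0.705)² / ((0.141)·(14.3)³·(0.00696)³) = 45.7
ΔG = RT ln(Qp/Kp) = (8.314 J mol⁻¹ K⁻¹)(310 K) × ln(45.7/8.78)
   = (2.577 kJ/mol)(1.650) = 4.25 kJ/mol
ΔG > 0, so the forward reaction is non-spontaneous (proceeds in reverse).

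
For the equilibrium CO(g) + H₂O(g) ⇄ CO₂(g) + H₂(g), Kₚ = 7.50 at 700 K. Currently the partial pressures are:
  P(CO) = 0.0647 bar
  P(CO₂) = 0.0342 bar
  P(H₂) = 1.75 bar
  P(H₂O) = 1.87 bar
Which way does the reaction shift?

Qₚ = P(CO₂)·P(H₂) / (P(CO)·P(H₂O)) = (0.0342)·(1.75) / ((0.0647)·(1.87)) = 0.495
Qₚ = 0.495 < Kₚ = 7.50, so the forward reaction proceeds.

forward (toward products)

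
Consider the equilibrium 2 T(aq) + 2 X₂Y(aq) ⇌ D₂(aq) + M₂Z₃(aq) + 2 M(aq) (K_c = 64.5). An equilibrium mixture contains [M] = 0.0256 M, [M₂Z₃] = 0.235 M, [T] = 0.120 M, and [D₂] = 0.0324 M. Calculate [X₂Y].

[X₂Y] = 0.00232 M

At equilibrium, K_c = [D₂]·[M₂Z₃]·[M]² / ([T]²·[X₂Y]²) = 64.5.
(0.0324)·(0.235)·(0.0256)² / ((0.120)²·([X₂Y])²) = 64.5
[X₂Y]² = 5.37×10⁻⁶ ⇒ [X₂Y] = 0.00232 M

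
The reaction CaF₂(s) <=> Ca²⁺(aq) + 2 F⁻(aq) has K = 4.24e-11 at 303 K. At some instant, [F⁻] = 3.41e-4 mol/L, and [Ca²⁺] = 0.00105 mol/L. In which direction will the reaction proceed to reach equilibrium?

(CaF₂ is a pure solid — omitted from Q.)
Q = [Ca²⁺]·[F⁻]² = (0.00105)·(3.41e-4)² = 1.22e-10
Q = 1.22e-10 > K = 4.24e-11, so the reverse reaction proceeds.

in the reverse direction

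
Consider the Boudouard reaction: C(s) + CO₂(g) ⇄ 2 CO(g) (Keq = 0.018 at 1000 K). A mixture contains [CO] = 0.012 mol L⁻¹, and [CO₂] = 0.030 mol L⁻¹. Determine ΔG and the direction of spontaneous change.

(C is a pure solid — omitted from Q.)
Q = [CO]² / [CO₂] = (0.012)² / (0.030) = 0.00480
ΔG = RT ln(Q/Keq) = (8.314 J mol⁻¹ K⁻¹)(1000 K) × ln(0.00480/0.018)
   = (8.314 kJ/mol)(-1.322) = -11.0 kJ/mol
ΔG < 0, so the forward reaction is spontaneous (proceeds forward).

ΔG = -11.0 kJ/mol; the forward reaction is spontaneous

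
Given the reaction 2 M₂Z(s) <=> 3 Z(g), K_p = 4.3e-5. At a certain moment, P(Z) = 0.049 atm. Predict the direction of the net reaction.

in the reverse direction

(M₂Z is a pure solid — omitted from Q_p.)
Q_p = P(Z)³ = (0.049)³ = 1.2e-4
Q_p = 1.2e-4 > K_p = 4.3e-5, so the reverse reaction proceeds.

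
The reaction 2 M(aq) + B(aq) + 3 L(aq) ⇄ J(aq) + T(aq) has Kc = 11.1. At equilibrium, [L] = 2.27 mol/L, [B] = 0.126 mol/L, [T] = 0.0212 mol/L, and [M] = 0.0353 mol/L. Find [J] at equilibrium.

[J] = 0.962 mol/L

At equilibrium, Kc = [J]·[T] / ([M]²·[B]·[L]³) = 11.1.
([J])·(0.0212) / ((0.0353)²·(0.126)·(2.27)³) = 11.1
[J] = 0.962 mol/L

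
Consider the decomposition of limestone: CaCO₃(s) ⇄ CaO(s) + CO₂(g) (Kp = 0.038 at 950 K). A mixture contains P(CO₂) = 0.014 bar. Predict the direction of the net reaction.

(CaCO₃, CaO are pure solids — omitted from Qp.)
Qp = P(CO₂) = 0.014
Qp = 0.014 < Kp = 0.038, so the forward reaction proceeds.

to the right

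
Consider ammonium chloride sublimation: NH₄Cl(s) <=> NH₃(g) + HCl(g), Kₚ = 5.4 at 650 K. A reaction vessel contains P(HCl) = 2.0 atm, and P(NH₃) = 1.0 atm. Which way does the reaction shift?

(NH₄Cl is a pure solid — omitted from Qₚ.)
Qₚ = P(NH₃)·P(HCl) = (1.0)·(2.0) = 2.0
Qₚ = 2.0 < Kₚ = 5.4, so the forward reaction proceeds.

to the right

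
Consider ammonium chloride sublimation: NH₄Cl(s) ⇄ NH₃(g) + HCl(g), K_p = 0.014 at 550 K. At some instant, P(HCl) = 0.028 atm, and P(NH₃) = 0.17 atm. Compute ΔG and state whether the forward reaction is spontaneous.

ΔG = -4.93 kJ/mol; the forward reaction is spontaneous

(NH₄Cl is a pure solid — omitted from Q_p.)
Q_p = P(NH₃)·P(HCl) = (0.17)·(0.028) = 0.00476
ΔG = RT ln(Q_p/K_p) = (8.314 J mol⁻¹ K⁻¹)(550 K) × ln(0.00476/0.014)
   = (4.573 kJ/mol)(-1.079) = -4.93 kJ/mol
ΔG < 0, so the forward reaction is spontaneous (proceeds forward).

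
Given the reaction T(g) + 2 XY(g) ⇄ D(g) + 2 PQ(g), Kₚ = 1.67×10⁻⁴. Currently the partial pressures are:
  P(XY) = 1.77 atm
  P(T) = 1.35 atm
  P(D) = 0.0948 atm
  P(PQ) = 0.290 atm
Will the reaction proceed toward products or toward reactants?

reverse (toward reactants)

Qₚ = P(D)·P(PQ)² / (P(T)·P(XY)²) = (0.0948)·(0.290)² / ((1.35)·(1.77)²) = 0.00189
Qₚ = 0.00189 > Kₚ = 1.67×10⁻⁴, so the reverse reaction proceeds.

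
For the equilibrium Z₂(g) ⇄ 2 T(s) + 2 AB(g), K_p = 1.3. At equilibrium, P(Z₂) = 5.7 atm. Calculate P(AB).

P(AB) = 2.7 atm

(T is a pure solid — omitted from K_p.)
At equilibrium, K_p = P(AB)² / P(Z₂) = 1.3.
(P(AB))² / (5.7) = 1.3
P(AB)² = 7.41 ⇒ P(AB) = 2.7 atm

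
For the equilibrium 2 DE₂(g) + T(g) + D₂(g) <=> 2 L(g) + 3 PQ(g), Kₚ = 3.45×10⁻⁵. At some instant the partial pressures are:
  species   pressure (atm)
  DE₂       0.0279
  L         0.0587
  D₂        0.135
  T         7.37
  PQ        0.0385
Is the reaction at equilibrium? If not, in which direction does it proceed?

in the reverse direction

Qₚ = P(L)²·P(PQ)³ / (P(DE₂)²·P(T)·P(D₂)) = (0.0587)²·(0.0385)³ / ((0.0279)²·(7.37)·(0.135)) = 2.54×10⁻⁴
Qₚ = 2.54×10⁻⁴ > Kₚ = 3.45×10⁻⁵, so the reverse reaction proceeds.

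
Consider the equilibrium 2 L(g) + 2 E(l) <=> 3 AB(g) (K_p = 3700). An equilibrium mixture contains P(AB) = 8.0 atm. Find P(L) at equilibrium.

P(L) = 0.37 atm

(E is a pure liquid — omitted from K_p.)
At equilibrium, K_p = P(AB)³ / P(L)² = 3700.
(8.0)³ / (P(L))² = 3700
P(L)² = 0.138 ⇒ P(L) = 0.37 atm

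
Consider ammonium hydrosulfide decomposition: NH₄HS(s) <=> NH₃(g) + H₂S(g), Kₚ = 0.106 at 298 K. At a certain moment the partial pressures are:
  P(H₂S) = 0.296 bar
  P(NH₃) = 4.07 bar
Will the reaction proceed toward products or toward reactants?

(NH₄HS is a pure solid — omitted from Qₚ.)
Qₚ = P(NH₃)·P(H₂S) = (4.07)·(0.296) = 1.20
Qₚ = 1.20 > Kₚ = 0.106, so the reverse reaction proceeds.

to the left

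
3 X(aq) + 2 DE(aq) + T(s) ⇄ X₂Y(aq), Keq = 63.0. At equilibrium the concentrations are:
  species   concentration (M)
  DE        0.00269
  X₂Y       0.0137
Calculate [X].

(T is a pure solid — omitted from Keq.)
At equilibrium, Keq = [X₂Y] / ([X]³·[DE]²) = 63.0.
(0.0137) / (([X])³·(0.00269)²) = 63.0
[X]³ = 30.1 ⇒ [X] = 3.11 M

[X] = 3.11 M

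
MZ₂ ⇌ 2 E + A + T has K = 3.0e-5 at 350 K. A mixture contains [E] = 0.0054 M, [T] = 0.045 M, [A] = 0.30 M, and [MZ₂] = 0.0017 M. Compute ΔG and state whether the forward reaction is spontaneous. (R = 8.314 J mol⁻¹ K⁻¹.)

ΔG = 5.95 kJ/mol; the forward reaction is non-spontaneous

Q = [E]²·[A]·[T] / [MZ₂] = (0.0054)²·(0.30)·(0.045) / (0.0017) = 2.32e-4
ΔG = RT ln(Q/K) = (8.314 J mol⁻¹ K⁻¹)(350 K) × ln(2.32e-4/3.0e-5)
   = (2.910 kJ/mol)(2.046) = 5.95 kJ/mol
ΔG > 0, so the forward reaction is non-spontaneous (proceeds in reverse).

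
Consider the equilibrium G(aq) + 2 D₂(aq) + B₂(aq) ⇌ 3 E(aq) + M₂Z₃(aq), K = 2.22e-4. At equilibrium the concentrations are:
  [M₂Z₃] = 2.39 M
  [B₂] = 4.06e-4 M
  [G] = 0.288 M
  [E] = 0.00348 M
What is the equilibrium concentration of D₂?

[D₂] = 1.97 M

At equilibrium, K = [E]³·[M₂Z₃] / ([G]·[D₂]²·[B₂]) = 2.22e-4.
(0.00348)³·(2.39) / ((0.288)·([D₂])²·(4.06e-4)) = 2.22e-4
[D₂]² = 3.88 ⇒ [D₂] = 1.97 M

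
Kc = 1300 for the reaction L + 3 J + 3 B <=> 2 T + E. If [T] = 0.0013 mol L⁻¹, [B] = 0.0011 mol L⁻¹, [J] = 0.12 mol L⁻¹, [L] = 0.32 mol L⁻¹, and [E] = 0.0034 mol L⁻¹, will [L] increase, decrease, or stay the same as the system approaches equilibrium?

Qc = [T]²·[E] / ([L]·[J]³·[B]³) = (0.0013)²·(0.0034) / ((0.32)·(0.12)³·(0.0011)³) = 7800
Qc = 7800 > Kc = 1300: net reverse reaction.
L is a reactant, so it increases.

increase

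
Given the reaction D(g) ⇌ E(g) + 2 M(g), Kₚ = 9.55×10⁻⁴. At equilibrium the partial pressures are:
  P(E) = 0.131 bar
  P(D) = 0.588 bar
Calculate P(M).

At equilibrium, Kₚ = P(E)·P(M)² / P(D) = 9.55×10⁻⁴.
(0.131)·(P(M))² / (0.588) = 9.55×10⁻⁴
P(M)² = 0.00429 ⇒ P(M) = 0.0655 bar

P(M) = 0.0655 bar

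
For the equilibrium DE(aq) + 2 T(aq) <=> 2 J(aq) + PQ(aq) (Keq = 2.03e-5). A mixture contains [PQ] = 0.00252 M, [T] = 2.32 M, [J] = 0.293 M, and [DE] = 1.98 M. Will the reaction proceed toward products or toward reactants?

Q = [J]²·[PQ] / ([DE]·[T]²) = (0.293)²·(0.00252) / ((1.98)·(2.32)²) = 2.03e-5
Q = 2.03e-5 = Keq, so the system is already at equilibrium.

at equilibrium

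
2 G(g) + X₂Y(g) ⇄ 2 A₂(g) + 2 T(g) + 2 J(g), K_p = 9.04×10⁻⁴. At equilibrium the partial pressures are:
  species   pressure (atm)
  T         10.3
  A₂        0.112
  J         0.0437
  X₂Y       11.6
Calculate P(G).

P(G) = 0.492 atm

At equilibrium, K_p = P(A₂)²·P(T)²·P(J)² / (P(G)²·P(X₂Y)) = 9.04×10⁻⁴.
(0.112)²·(10.3)²·(0.0437)² / ((P(G))²·(11.6)) = 9.04×10⁻⁴
P(G)² = 0.242 ⇒ P(G) = 0.492 atm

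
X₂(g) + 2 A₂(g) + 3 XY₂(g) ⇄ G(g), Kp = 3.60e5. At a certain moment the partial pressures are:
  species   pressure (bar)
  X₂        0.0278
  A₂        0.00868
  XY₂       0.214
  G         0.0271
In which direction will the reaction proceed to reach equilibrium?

toward reactants

Qp = P(G) / (P(X₂)·P(A₂)²·P(XY₂)³) = (0.0271) / ((0.0278)·(0.00868)²·(0.214)³) = 1.32e6
Qp = 1.32e6 > Kp = 3.60e5, so the reverse reaction proceeds.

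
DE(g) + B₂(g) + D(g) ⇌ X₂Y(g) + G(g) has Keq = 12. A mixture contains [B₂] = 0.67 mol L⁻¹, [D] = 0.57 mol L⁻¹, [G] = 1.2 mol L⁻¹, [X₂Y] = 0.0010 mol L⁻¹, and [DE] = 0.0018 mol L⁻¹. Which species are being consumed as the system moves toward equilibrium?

DE, B₂, D (reactants)

Q = [X₂Y]·[G] / ([DE]·[B₂]·[D]) = (0.0010)·(1.2) / ((0.0018)·(0.67)·(0.57)) = 1.7
Q = 1.7 < Keq = 12: net forward reaction.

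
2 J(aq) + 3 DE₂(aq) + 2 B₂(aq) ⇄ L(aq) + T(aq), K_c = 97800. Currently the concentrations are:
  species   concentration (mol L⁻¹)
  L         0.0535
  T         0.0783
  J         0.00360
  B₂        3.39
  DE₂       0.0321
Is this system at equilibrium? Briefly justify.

no; Q > K, reaction proceeds in reverse

Q_c = [L]·[T] / ([J]²·[DE₂]³·[B₂]²) = (0.0535)·(0.0783) / ((0.00360)²·(0.0321)³·(3.39)²) = 8.50×10⁵
Q_c = 8.50×10⁵ > K_c = 97800: net reverse reaction.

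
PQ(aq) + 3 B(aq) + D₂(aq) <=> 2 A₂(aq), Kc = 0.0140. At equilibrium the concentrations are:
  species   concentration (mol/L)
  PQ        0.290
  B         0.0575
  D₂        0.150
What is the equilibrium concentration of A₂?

[A₂] = 3.40×10⁻⁴ mol/L

At equilibrium, Kc = [A₂]² / ([PQ]·[B]³·[D₂]) = 0.0140.
([A₂])² / ((0.290)·(0.0575)³·(0.150)) = 0.0140
[A₂]² = 1.16×10⁻⁷ ⇒ [A₂] = 3.40×10⁻⁴ mol/L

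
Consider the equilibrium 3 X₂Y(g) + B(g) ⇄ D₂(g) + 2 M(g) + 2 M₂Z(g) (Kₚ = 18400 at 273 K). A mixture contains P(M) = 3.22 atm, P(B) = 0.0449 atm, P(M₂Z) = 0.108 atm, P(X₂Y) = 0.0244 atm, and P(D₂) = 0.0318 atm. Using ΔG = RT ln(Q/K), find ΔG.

ΔG = -2.58 kJ/mol

Qₚ = P(D₂)·P(M)²·P(M₂Z)² / (P(X₂Y)³·P(B)) = (0.0318)·(3.22)²·(0.108)² / ((0.0244)³·(0.0449)) = 5900
ΔG = RT ln(Qₚ/Kₚ) = (8.314 J mol⁻¹ K⁻¹)(273 K) × ln(5900/18400)
   = (2.270 kJ/mol)(-1.137) = -2.58 kJ/mol
ΔG < 0, so the forward reaction is spontaneous (proceeds forward).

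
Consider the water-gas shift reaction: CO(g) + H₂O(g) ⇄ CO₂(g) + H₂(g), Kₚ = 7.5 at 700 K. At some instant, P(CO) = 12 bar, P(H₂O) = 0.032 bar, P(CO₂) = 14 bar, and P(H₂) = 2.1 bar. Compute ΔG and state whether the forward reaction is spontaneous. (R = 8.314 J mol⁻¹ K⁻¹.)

Qₚ = P(CO₂)·P(H₂) / (P(CO)·P(H₂O)) = (14)·(2.1) / ((12)·(0.032)) = 76.6
ΔG = RT ln(Qₚ/Kₚ) = (8.314 J mol⁻¹ K⁻¹)(700 K) × ln(76.6/7.5)
   = (5.820 kJ/mol)(2.324) = 13.5 kJ/mol
ΔG > 0, so the forward reaction is non-spontaneous (proceeds in reverse).

ΔG = 13.5 kJ/mol; the forward reaction is non-spontaneous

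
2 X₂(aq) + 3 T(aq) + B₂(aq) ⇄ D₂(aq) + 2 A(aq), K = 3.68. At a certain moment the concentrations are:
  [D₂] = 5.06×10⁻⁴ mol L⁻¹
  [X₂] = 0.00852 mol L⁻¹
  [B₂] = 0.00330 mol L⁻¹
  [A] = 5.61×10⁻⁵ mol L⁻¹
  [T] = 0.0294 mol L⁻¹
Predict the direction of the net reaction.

Q = [D₂]·[A]² / ([X₂]²·[T]³·[B₂]) = (5.06×10⁻⁴)·(5.61×10⁻⁵)² / ((0.00852)²·(0.0294)³·(0.00330)) = 0.262
Q = 0.262 < K = 3.68, so the forward reaction proceeds.

toward products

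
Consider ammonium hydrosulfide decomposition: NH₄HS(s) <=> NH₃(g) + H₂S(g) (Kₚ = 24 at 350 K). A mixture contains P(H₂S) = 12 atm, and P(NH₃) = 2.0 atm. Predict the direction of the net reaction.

(NH₄HS is a pure solid — omitted from Qₚ.)
Qₚ = P(NH₃)·P(H₂S) = (2.0)·(12) = 24
Qₚ = 24 = Kₚ, so the system is already at equilibrium.

at equilibrium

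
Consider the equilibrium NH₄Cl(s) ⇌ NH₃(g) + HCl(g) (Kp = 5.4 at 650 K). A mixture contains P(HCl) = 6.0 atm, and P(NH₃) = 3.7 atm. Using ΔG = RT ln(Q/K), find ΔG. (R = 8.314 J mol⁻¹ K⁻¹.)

(NH₄Cl is a pure solid — omitted from Qp.)
Qp = P(NH₃)·P(HCl) = (3.7)·(6.0) = 22.2
ΔG = RT ln(Qp/Kp) = (8.314 J mol⁻¹ K⁻¹)(650 K) × ln(22.2/5.4)
   = (5.404 kJ/mol)(1.414) = 7.64 kJ/mol
ΔG > 0, so the forward reaction is non-spontaneous (proceeds in reverse).

ΔG = 7.64 kJ/mol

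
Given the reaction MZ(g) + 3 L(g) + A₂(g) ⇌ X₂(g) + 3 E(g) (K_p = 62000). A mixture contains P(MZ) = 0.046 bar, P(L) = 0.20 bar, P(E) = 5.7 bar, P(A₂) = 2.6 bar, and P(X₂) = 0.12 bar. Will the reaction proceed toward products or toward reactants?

Q_p = P(X₂)·P(E)³ / (P(MZ)·P(L)³·P(A₂)) = (0.12)·(5.7)³ / ((0.046)·(0.20)³·(2.6)) = 23000
Q_p = 23000 < K_p = 62000, so the forward reaction proceeds.

forward (toward products)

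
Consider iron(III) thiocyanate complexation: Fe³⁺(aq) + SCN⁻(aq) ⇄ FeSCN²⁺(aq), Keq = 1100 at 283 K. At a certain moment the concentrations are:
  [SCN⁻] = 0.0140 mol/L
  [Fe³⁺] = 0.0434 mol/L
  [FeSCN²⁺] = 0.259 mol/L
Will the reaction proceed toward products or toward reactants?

Q = [FeSCN²⁺] / ([Fe³⁺]·[SCN⁻]) = (0.259) / ((0.0434)·(0.0140)) = 426
Q = 426 < Keq = 1100, so the forward reaction proceeds.

to the right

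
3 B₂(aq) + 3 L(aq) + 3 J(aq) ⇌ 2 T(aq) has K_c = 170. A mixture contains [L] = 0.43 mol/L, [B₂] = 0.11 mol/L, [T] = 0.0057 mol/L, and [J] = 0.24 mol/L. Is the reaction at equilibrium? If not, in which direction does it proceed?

forward (toward products)

Q_c = [T]² / ([B₂]³·[L]³·[J]³) = (0.0057)² / ((0.11)³·(0.43)³·(0.24)³) = 22
Q_c = 22 < K_c = 170, so the forward reaction proceeds.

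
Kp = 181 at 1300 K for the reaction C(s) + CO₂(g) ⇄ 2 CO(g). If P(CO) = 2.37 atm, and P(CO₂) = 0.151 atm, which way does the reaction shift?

(C is a pure solid — omitted from Qp.)
Qp = P(CO)² / P(CO₂) = (2.37)² / (0.151) = 37.2
Qp = 37.2 < Kp = 181, so the forward reaction proceeds.

to the right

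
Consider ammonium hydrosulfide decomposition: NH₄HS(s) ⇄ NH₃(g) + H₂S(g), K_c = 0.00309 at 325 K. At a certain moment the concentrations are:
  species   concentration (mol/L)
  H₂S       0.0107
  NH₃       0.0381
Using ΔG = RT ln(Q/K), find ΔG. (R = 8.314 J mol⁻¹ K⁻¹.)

(NH₄HS is a pure solid — omitted from Q_c.)
Q_c = [NH₃]·[H₂S] = (0.0381)·(0.0107) = 4.08×10⁻⁴
ΔG = RT ln(Q_c/K_c) = (8.314 J mol⁻¹ K⁻¹)(325 K) × ln(4.08×10⁻⁴/0.00309)
   = (2.702 kJ/mol)(-2.025) = -5.47 kJ/mol
ΔG < 0, so the forward reaction is spontaneous (proceeds forward).

ΔG = -5.47 kJ/mol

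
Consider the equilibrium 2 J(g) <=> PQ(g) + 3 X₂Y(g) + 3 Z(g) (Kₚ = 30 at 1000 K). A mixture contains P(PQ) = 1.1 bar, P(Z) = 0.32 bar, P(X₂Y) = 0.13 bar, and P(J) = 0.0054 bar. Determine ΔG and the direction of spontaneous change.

Qₚ = P(PQ)·P(X₂Y)³·P(Z)³ / P(J)² = (1.1)·(0.13)³·(0.32)³ / (0.0054)² = 2.72
ΔG = RT ln(Qₚ/Kₚ) = (8.314 J mol⁻¹ K⁻¹)(1000 K) × ln(2.72/30)
   = (8.314 kJ/mol)(-2.401) = -20.0 kJ/mol
ΔG < 0, so the forward reaction is spontaneous (proceeds forward).

ΔG = -20.0 kJ/mol; the forward reaction is spontaneous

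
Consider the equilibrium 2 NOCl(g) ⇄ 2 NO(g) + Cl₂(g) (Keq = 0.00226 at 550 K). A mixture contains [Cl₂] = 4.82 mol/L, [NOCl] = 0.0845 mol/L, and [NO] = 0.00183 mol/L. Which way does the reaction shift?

at equilibrium

Q = [NO]²·[Cl₂] / [NOCl]² = (0.00183)²·(4.82) / (0.0845)² = 0.00226
Q = 0.00226 = Keq, so the system is already at equilibrium.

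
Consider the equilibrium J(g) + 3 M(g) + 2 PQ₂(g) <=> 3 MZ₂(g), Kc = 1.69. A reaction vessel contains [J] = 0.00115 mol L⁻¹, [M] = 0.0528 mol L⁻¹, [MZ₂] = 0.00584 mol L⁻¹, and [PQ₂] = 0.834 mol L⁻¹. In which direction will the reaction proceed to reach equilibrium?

neither direction; the system is at equilibrium

Qc = [MZ₂]³ / ([J]·[M]³·[PQ₂]²) = (0.00584)³ / ((0.00115)·(0.0528)³·(0.834)²) = 1.69
Qc = 1.69 = Kc, so the system is already at equilibrium.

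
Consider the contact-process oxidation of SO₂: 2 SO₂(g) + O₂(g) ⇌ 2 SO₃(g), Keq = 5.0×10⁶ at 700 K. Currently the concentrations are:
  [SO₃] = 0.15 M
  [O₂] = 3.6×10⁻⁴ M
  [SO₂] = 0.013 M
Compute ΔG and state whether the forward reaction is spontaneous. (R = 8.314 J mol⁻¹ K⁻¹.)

ΔG = -15.2 kJ/mol; the forward reaction is spontaneous

Q = [SO₃]² / ([SO₂]²·[O₂]) = (0.15)² / ((0.013)²·(3.6×10⁻⁴)) = 3.70×10⁵
ΔG = RT ln(Q/Keq) = (8.314 J mol⁻¹ K⁻¹)(700 K) × ln(3.70×10⁵/5.0×10⁶)
   = (5.820 kJ/mol)(-2.604) = -15.2 kJ/mol
ΔG < 0, so the forward reaction is spontaneous (proceeds forward).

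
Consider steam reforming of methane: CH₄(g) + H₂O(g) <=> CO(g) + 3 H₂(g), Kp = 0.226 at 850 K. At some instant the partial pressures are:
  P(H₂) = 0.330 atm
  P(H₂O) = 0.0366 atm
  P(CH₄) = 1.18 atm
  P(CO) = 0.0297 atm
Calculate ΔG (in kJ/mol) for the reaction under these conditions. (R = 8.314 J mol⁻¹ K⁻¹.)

Qp = P(CO)·P(H₂)³ / (P(CH₄)·P(H₂O)) = (0.0297)·(0.330)³ / ((1.18)·(0.0366)) = 0.0247
ΔG = RT ln(Qp/Kp) = (8.314 J mol⁻¹ K⁻¹)(850 K) × ln(0.0247/0.226)
   = (7.067 kJ/mol)(-2.214) = -15.6 kJ/mol
ΔG < 0, so the forward reaction is spontaneous (proceeds forward).

ΔG = -15.6 kJ/mol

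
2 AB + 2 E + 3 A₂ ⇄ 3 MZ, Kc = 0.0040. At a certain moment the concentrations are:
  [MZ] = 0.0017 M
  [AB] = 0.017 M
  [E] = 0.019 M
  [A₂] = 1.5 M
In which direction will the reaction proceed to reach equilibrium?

Qc = [MZ]³ / ([AB]²·[E]²·[A₂]³) = (0.0017)³ / ((0.017)²·(0.019)²·(1.5)³) = 0.014
Qc = 0.014 > Kc = 0.0040, so the reverse reaction proceeds.

in the reverse direction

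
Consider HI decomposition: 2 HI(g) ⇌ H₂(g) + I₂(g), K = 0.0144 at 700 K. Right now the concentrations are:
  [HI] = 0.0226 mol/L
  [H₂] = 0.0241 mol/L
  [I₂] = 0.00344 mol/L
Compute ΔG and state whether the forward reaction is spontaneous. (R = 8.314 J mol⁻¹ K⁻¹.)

ΔG = 14.1 kJ/mol; the forward reaction is non-spontaneous

Q = [H₂]·[I₂] / [HI]² = (0.0241)·(0.00344) / (0.0226)² = 0.162
ΔG = RT ln(Q/K) = (8.314 J mol⁻¹ K⁻¹)(700 K) × ln(0.162/0.0144)
   = (5.820 kJ/mol)(2.420) = 14.1 kJ/mol
ΔG > 0, so the forward reaction is non-spontaneous (proceeds in reverse).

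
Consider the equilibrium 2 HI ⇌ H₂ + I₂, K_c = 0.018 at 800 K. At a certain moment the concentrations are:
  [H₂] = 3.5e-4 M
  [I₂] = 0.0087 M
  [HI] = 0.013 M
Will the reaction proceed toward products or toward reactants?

neither direction; the system is at equilibrium

Q_c = [H₂]·[I₂] / [HI]² = (3.5e-4)·(0.0087) / (0.013)² = 0.018
Q_c = 0.018 = K_c, so the system is already at equilibrium.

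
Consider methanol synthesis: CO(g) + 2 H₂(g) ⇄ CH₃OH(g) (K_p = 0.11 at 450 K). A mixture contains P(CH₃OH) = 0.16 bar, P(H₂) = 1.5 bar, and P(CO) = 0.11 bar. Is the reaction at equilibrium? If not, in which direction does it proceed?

to the left

Q_p = P(CH₃OH) / (P(CO)·P(H₂)²) = (0.16) / ((0.11)·(1.5)²) = 0.65
Q_p = 0.65 > K_p = 0.11, so the reverse reaction proceeds.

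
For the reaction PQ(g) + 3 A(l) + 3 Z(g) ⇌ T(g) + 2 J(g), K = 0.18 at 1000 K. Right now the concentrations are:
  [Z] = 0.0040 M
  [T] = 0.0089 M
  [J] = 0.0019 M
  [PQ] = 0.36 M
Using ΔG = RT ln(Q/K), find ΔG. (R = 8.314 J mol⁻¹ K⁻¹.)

ΔG = 17.0 kJ/mol

(A is a pure liquid — omitted from Q.)
Q = [T]·[J]² / ([PQ]·[Z]³) = (0.0089)·(0.0019)² / ((0.36)·(0.0040)³) = 1.39
ΔG = RT ln(Q/K) = (8.314 J mol⁻¹ K⁻¹)(1000 K) × ln(1.39/0.18)
   = (8.314 kJ/mol)(2.044) = 17.0 kJ/mol
ΔG > 0, so the forward reaction is non-spontaneous (proceeds in reverse).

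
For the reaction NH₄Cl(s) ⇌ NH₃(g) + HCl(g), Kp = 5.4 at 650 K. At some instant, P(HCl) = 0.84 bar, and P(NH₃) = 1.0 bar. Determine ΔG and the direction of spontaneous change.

(NH₄Cl is a pure solid — omitted from Qp.)
Qp = P(NH₃)·P(HCl) = (1.0)·(0.84) = 0.840
ΔG = RT ln(Qp/Kp) = (8.314 J mol⁻¹ K⁻¹)(650 K) × ln(0.840/5.4)
   = (5.404 kJ/mol)(-1.861) = -10.1 kJ/mol
ΔG < 0, so the forward reaction is spontaneous (proceeds forward).

ΔG = -10.1 kJ/mol; the forward reaction is spontaneous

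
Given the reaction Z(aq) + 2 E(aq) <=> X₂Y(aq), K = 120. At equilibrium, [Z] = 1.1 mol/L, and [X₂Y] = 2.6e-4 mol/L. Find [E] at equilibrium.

At equilibrium, K = [X₂Y] / ([Z]·[E]²) = 120.
(2.6e-4) / ((1.1)·([E])²) = 120
[E]² = 1.97e-6 ⇒ [E] = 0.0014 mol/L

[E] = 0.0014 mol/L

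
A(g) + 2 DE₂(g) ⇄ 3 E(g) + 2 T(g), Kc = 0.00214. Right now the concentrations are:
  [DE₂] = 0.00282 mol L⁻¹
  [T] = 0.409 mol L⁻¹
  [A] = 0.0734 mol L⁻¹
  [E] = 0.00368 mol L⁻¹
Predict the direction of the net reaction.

Qc = [E]³·[T]² / ([A]·[DE₂]²) = (0.00368)³·(0.409)² / ((0.0734)·(0.00282)²) = 0.0143
Qc = 0.0143 > Kc = 0.00214, so the reverse reaction proceeds.

toward reactants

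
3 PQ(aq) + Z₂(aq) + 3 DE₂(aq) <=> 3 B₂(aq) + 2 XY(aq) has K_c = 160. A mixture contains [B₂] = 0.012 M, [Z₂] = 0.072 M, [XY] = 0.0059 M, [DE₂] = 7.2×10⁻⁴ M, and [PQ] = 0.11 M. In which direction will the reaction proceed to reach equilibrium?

Q_c = [B₂]³·[XY]² / ([PQ]³·[Z₂]·[DE₂]³) = (0.012)³·(0.0059)² / ((0.11)³·(0.072)·(7.2×10⁻⁴)³) = 1700
Q_c = 1700 > K_c = 160, so the reverse reaction proceeds.

toward reactants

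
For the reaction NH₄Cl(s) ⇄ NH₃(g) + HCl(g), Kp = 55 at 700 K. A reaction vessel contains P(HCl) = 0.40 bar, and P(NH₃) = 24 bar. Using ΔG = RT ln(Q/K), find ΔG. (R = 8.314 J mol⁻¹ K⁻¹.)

(NH₄Cl is a pure solid — omitted from Qp.)
Qp = P(NH₃)·P(HCl) = (24)·(0.40) = 9.60
ΔG = RT ln(Qp/Kp) = (8.314 J mol⁻¹ K⁻¹)(700 K) × ln(9.60/55)
   = (5.820 kJ/mol)(-1.746) = -10.2 kJ/mol
ΔG < 0, so the forward reaction is spontaneous (proceeds forward).

ΔG = -10.2 kJ/mol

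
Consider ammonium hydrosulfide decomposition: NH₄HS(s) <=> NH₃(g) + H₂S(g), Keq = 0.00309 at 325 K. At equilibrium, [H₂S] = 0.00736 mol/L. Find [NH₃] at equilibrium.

[NH₃] = 0.420 mol/L

(NH₄HS is a pure solid — omitted from Keq.)
At equilibrium, Keq = [NH₃]·[H₂S] = 0.00309.
([NH₃])·(0.00736) = 0.00309
[NH₃] = 0.420 mol/L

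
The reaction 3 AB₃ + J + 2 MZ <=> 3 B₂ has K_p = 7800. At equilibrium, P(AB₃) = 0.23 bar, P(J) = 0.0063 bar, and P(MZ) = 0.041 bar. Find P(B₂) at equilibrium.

At equilibrium, K_p = P(B₂)³ / (P(AB₃)³·P(J)·P(MZ)²) = 7800.
(P(B₂))³ / ((0.23)³·(0.0063)·(0.041)²) = 7800
P(B₂)³ = 0.00101 ⇒ P(B₂) = 0.10 bar

P(B₂) = 0.10 bar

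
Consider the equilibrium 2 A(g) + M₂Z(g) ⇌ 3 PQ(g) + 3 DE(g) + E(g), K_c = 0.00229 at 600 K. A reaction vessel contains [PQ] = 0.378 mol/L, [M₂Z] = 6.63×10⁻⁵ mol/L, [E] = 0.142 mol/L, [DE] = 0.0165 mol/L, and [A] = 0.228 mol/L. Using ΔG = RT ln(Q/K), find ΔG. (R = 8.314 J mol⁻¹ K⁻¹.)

ΔG = 7.35 kJ/mol

Q_c = [PQ]³·[DE]³·[E] / ([A]²·[M₂Z]) = (0.378)³·(0.0165)³·(0.142) / ((0.228)²·(6.63×10⁻⁵)) = 0.0100
ΔG = RT ln(Q_c/K_c) = (8.314 J mol⁻¹ K⁻¹)(600 K) × ln(0.0100/0.00229)
   = (4.988 kJ/mol)(1.474) = 7.35 kJ/mol
ΔG > 0, so the forward reaction is non-spontaneous (proceeds in reverse).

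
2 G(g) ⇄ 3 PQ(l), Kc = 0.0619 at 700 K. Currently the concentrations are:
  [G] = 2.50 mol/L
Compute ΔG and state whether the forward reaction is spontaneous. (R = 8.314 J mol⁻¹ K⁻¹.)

ΔG = 5.53 kJ/mol; the forward reaction is non-spontaneous

(PQ is a pure liquid — omitted from Qc.)
Qc = 1 / [G]² = 1 / (2.50)² = 0.160
ΔG = RT ln(Qc/Kc) = (8.314 J mol⁻¹ K⁻¹)(700 K) × ln(0.160/0.0619)
   = (5.820 kJ/mol)(0.9497) = 5.53 kJ/mol
ΔG > 0, so the forward reaction is non-spontaneous (proceeds in reverse).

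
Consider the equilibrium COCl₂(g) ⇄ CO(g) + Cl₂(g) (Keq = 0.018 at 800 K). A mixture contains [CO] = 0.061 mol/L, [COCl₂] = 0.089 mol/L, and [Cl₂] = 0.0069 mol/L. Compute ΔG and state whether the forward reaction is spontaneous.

ΔG = -8.89 kJ/mol; the forward reaction is spontaneous

Q = [CO]·[Cl₂] / [COCl₂] = (0.061)·(0.0069) / (0.089) = 0.00473
ΔG = RT ln(Q/Keq) = (8.314 J mol⁻¹ K⁻¹)(800 K) × ln(0.00473/0.018)
   = (6.651 kJ/mol)(-1.336) = -8.89 kJ/mol
ΔG < 0, so the forward reaction is spontaneous (proceeds forward).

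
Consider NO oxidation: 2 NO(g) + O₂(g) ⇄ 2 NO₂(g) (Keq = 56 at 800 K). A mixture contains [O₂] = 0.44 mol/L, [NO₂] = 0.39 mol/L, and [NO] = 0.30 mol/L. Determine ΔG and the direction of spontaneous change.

Q = [NO₂]² / ([NO]²·[O₂]) = (0.39)² / ((0.30)²·(0.44)) = 3.84
ΔG = RT ln(Q/Keq) = (8.314 J mol⁻¹ K⁻¹)(800 K) × ln(3.84/56)
   = (6.651 kJ/mol)(-2.680) = -17.8 kJ/mol
ΔG < 0, so the forward reaction is spontaneous (proceeds forward).

ΔG = -17.8 kJ/mol; the forward reaction is spontaneous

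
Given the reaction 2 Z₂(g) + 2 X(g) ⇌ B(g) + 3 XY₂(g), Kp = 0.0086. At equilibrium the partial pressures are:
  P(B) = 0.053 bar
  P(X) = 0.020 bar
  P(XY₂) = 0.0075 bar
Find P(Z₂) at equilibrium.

At equilibrium, Kp = P(B)·P(XY₂)³ / (P(Z₂)²·P(X)²) = 0.0086.
(0.053)·(0.0075)³ / ((P(Z₂))²·(0.020)²) = 0.0086
P(Z₂)² = 0.00650 ⇒ P(Z₂) = 0.081 bar

P(Z₂) = 0.081 bar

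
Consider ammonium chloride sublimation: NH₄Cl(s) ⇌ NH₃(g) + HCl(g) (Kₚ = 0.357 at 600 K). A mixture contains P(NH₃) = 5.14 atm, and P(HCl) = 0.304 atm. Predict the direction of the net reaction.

in the reverse direction

(NH₄Cl is a pure solid — omitted from Qₚ.)
Qₚ = P(NH₃)·P(HCl) = (5.14)·(0.304) = 1.56
Qₚ = 1.56 > Kₚ = 0.357, so the reverse reaction proceeds.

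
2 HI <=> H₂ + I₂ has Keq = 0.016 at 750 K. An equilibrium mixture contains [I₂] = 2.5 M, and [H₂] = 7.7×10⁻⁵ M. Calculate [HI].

[HI] = 0.11 M

At equilibrium, Keq = [H₂]·[I₂] / [HI]² = 0.016.
(7.7×10⁻⁵)·(2.5) / ([HI])² = 0.016
[HI]² = 0.0120 ⇒ [HI] = 0.11 M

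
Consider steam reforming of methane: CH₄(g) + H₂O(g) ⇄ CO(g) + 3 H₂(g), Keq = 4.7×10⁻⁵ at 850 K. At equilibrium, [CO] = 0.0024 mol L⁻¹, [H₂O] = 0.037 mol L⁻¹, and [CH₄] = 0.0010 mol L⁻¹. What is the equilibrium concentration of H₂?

[H₂] = 0.0090 mol L⁻¹

At equilibrium, Keq = [CO]·[H₂]³ / ([CH₄]·[H₂O]) = 4.7×10⁻⁵.
(0.0024)·([H₂])³ / ((0.0010)·(0.037)) = 4.7×10⁻⁵
[H₂]³ = 7.25×10⁻⁷ ⇒ [H₂] = 0.0090 mol L⁻¹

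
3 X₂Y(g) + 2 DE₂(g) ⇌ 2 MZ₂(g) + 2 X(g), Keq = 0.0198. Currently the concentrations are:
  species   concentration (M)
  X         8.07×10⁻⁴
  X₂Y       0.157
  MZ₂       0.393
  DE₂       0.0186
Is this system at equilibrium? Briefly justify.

Q = [MZ₂]²·[X]² / ([X₂Y]³·[DE₂]²) = (0.393)²·(8.07×10⁻⁴)² / ((0.157)³·(0.0186)²) = 0.0751
Q = 0.0751 > Keq = 0.0198: net reverse reaction.

no; Q > K, reaction proceeds in reverse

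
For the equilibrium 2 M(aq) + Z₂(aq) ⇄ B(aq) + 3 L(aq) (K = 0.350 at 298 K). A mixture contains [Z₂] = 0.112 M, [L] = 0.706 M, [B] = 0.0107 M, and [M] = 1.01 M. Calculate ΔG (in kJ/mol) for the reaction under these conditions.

ΔG = -5.85 kJ/mol

Q = [B]·[L]³ / ([M]²·[Z₂]) = (0.0107)·(0.706)³ / ((1.01)²·(0.112)) = 0.0330
ΔG = RT ln(Q/K) = (8.314 J mol⁻¹ K⁻¹)(298 K) × ln(0.0330/0.350)
   = (2.478 kJ/mol)(-2.361) = -5.85 kJ/mol
ΔG < 0, so the forward reaction is spontaneous (proceeds forward).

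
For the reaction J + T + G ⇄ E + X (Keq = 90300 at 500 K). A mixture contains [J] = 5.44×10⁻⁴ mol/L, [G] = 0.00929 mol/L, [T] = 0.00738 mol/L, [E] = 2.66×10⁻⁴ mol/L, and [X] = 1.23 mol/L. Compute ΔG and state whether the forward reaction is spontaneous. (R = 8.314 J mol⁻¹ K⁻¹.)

Q = [E]·[X] / ([J]·[T]·[G]) = (2.66×10⁻⁴)·(1.23) / ((5.44×10⁻⁴)·(0.00738)·(0.00929)) = 8770
ΔG = RT ln(Q/Keq) = (8.314 J mol⁻¹ K⁻¹)(500 K) × ln(8770/90300)
   = (4.157 kJ/mol)(-2.332) = -9.69 kJ/mol
ΔG < 0, so the forward reaction is spontaneous (proceeds forward).

ΔG = -9.69 kJ/mol; the forward reaction is spontaneous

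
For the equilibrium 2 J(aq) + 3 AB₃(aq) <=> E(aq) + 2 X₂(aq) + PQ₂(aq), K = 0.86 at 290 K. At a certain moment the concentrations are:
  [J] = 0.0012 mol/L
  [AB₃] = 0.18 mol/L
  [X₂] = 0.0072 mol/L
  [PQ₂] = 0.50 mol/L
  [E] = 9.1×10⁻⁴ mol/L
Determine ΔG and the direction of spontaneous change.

Q = [E]·[X₂]²·[PQ₂] / ([J]²·[AB₃]³) = (9.1×10⁻⁴)·(0.0072)²·(0.50) / ((0.0012)²·(0.18)³) = 2.81
ΔG = RT ln(Q/K) = (8.314 J mol⁻¹ K⁻¹)(290 K) × ln(2.81/0.86)
   = (2.411 kJ/mol)(1.184) = 2.85 kJ/mol
ΔG > 0, so the forward reaction is non-spontaneous (proceeds in reverse).

ΔG = 2.85 kJ/mol; the forward reaction is non-spontaneous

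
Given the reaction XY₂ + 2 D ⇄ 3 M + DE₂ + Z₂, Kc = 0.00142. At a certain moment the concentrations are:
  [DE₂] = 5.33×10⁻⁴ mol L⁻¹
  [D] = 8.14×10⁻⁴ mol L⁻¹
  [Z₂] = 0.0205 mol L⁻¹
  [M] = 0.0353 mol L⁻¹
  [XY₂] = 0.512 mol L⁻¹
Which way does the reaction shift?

at equilibrium

Qc = [M]³·[DE₂]·[Z₂] / ([XY₂]·[D]²) = (0.0353)³·(5.33×10⁻⁴)·(0.0205) / ((0.512)·(8.14×10⁻⁴)²) = 0.00142
Qc = 0.00142 = Kc, so the system is already at equilibrium.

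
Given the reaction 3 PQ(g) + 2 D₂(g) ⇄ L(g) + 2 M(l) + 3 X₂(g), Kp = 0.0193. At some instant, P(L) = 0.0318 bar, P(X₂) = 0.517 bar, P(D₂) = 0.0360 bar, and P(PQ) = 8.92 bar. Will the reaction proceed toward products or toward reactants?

to the right

(M is a pure liquid — omitted from Qp.)
Qp = P(L)·P(X₂)³ / (P(PQ)³·P(D₂)²) = (0.0318)·(0.517)³ / ((8.92)³·(0.0360)²) = 0.00478
Qp = 0.00478 < Kp = 0.0193, so the forward reaction proceeds.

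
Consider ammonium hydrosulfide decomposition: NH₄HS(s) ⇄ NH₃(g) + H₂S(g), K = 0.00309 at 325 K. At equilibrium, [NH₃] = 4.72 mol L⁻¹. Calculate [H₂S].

(NH₄HS is a pure solid — omitted from K.)
At equilibrium, K = [NH₃]·[H₂S] = 0.00309.
(4.72)·([H₂S]) = 0.00309
[H₂S] = 6.55e-4 mol L⁻¹

[H₂S] = 6.55e-4 mol L⁻¹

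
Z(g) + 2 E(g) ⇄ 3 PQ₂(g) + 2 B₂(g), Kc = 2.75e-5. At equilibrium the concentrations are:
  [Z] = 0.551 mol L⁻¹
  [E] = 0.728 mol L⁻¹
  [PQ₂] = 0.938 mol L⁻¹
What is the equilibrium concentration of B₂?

At equilibrium, Kc = [PQ₂]³·[B₂]² / ([Z]·[E]²) = 2.75e-5.
(0.938)³·([B₂])² / ((0.551)·(0.728)²) = 2.75e-5
[B₂]² = 9.73e-6 ⇒ [B₂] = 0.00312 mol L⁻¹

[B₂] = 0.00312 mol L⁻¹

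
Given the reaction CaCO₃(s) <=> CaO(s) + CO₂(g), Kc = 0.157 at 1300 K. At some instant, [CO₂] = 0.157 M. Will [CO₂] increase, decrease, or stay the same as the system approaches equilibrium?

(CaCO₃, CaO are pure solids — omitted from Qc.)
Qc = [CO₂] = 0.157
Qc = 0.157 = Kc; the system is at equilibrium.

stay the same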